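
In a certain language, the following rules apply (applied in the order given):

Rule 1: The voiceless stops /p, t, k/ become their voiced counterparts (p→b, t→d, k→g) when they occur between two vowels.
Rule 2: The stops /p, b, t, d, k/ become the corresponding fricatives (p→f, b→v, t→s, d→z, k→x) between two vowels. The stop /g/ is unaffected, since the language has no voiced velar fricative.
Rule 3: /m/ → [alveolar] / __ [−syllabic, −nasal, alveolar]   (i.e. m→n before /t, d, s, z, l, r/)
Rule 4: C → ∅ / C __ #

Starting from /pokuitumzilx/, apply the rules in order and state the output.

Rule 1 (intervocalic voicing): /k/ is a voiceless stop between vowels /o/ and /u/, so it voices to [g]. /t/ is a voiceless stop between vowels /i/ and /u/, so it voices to [d]. /pokuitumzilx/ → poguidumzilx.
Rule 2 (intervocalic spirantization): /d/ is a stop between vowels /i/ and /u/, so it spirantizes to the fricative [z]. /poguidumzilx/ → poguizumzilx.
Rule 3 (nasal place assimilation): /m/ precedes the alveolar consonant /z/, so it assimilates in place to [n]. /poguizumzilx/ → poguizunzilx.
Rule 4 (final cluster simplification): /x/ is the second consonant of a word-final cluster /lx/, so it deletes. /poguizunzilx/ → poguizunzil.

poguizunzil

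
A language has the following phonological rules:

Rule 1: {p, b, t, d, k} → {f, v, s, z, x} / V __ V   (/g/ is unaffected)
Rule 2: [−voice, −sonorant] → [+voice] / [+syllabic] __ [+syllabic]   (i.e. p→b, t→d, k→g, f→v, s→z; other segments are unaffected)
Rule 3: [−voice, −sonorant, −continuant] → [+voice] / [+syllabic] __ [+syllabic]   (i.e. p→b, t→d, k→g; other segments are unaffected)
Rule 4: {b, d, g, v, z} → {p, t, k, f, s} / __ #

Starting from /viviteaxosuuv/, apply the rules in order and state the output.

Rule 1 (intervocalic spirantization): /t/ is a stop between vowels /i/ and /e/, so it spirantizes to the fricative [s]. /viviteaxosuuv/ → viviseaxosuuv.
Rule 2 (intervocalic voicing): /s/ is a voiceless obstruent between vowels /i/ and /e/, so it voices to [z]. /s/ is a voiceless obstruent between vowels /o/ and /u/, so it voices to [z]. /viviseaxosuuv/ → vivizeaxozuuv.
Rule 3 (intervocalic voicing): no segment meets the environment; /vivizeaxozuuv/ is unchanged.
Rule 4 (final devoicing): /v/ is a voiced obstruent in word-final position, so it devoices to [f]. /vivizeaxozuuv/ → vivizeaxozuuf.

vivizeaxozuuf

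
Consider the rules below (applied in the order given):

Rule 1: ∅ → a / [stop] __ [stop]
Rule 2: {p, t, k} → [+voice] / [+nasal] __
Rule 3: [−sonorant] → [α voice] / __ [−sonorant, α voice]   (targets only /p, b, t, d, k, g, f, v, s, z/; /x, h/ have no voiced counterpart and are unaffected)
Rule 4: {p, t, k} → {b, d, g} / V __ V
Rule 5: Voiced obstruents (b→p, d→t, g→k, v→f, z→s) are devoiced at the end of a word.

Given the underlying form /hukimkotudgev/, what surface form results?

Rule 1 (stop-cluster a-epenthesis): /d/ and /g/ form a stop–stop cluster, so [a] is inserted between them. /hukimkotudgev/ → hukimkotudagev.
Rule 2 (post-nasal voicing): /k/ is a voiceless stop immediately after the nasal /m/, so it voices to [g]. /hukimkotudagev/ → hukimgotudagev.
Rule 3 (regressive voicing assimilation): no segment meets the environment; /hukimgotudagev/ is unchanged.
Rule 4 (intervocalic voicing): /k/ is a voiceless stop between vowels /u/ and /i/, so it voices to [g]. /t/ is a voiceless stop between vowels /o/ and /u/, so it voices to [d]. /hukimgotudagev/ → hugimgodudagev.
Rule 5 (final devoicing): /v/ is a voiced obstruent in word-final position, so it devoices to [f]. /hugimgodudagev/ → hugimgodudagef.

hugimgodudagef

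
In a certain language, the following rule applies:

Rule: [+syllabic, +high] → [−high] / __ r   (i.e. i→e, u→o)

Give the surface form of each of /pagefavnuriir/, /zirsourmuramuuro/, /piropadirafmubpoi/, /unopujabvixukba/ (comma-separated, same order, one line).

pagefavnorier, zersoormoramuoro, peropaderafmubpoi, unopujabvixukba

/pagefavnuriir/: /u/ is a high vowel immediately before /r/, so it lowers to [o]. /i/ is a high vowel immediately before /r/, so it lowers to [e]. → [pagefavnorier].
/zirsourmuramuuro/: /i/ is a high vowel immediately before /r/, so it lowers to [e]. /u/ is a high vowel immediately before /r/, so it lowers to [o]. /u/ is a high vowel immediately before /r/, so it lowers to [o]. /u/ is a high vowel immediately before /r/, so it lowers to [o]. → [zersoormoramuoro].
/piropadirafmubpoi/: /i/ is a high vowel immediately before /r/, so it lowers to [e]. /i/ is a high vowel immediately before /r/, so it lowers to [e]. → [peropaderafmubpoi].
/unopujabvixukba/: the rule's environment is not met; surfaces unchanged as [unopujabvixukba].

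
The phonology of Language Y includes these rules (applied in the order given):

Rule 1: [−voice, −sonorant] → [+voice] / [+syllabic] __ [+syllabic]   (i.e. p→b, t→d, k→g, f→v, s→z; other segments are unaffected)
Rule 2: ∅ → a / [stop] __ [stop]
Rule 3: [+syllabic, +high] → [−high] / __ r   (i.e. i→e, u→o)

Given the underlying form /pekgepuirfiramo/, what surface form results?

pekagebuerferamo

Rule 1 (intervocalic voicing): /p/ is a voiceless obstruent between vowels /e/ and /u/, so it voices to [b]. /pekgepuirfiramo/ → pekgebuirfiramo.
Rule 2 (stop-cluster a-epenthesis): /k/ and /g/ form a stop–stop cluster, so [a] is inserted between them. /pekgebuirfiramo/ → pekagebuirfiramo.
Rule 3 (pre-rhotic lowering): /i/ is a high vowel immediately before /r/, so it lowers to [e]. /i/ is a high vowel immediately before /r/, so it lowers to [e]. /pekagebuirfiramo/ → pekagebuerferamo.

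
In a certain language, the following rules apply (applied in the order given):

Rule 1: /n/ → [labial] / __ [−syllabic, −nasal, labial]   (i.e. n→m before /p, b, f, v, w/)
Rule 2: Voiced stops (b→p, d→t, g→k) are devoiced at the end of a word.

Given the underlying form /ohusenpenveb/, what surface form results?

ohusempemvep

Rule 1 (nasal place assimilation): /n/ precedes the labial consonant /p/, so it assimilates in place to [m]. /n/ precedes the labial consonant /v/, so it assimilates in place to [m]. /ohusenpenveb/ → ohusempemveb.
Rule 2 (final devoicing): /b/ is a voiced stop in word-final position, so it devoices to [p]. /ohusempemveb/ → ohusempemvep.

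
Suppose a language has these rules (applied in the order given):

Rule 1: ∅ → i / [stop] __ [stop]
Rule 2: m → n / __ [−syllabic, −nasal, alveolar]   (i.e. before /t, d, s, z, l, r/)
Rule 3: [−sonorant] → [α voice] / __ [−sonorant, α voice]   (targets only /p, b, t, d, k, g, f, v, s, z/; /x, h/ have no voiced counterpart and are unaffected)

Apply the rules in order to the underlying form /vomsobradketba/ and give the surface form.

Rule 1 (stop-cluster i-epenthesis): /d/ and /k/ form a stop–stop cluster, so [i] is inserted between them. /t/ and /b/ form a stop–stop cluster, so [i] is inserted between them. /vomsobradketba/ → vomsobradiketiba.
Rule 2 (nasal place assimilation): /m/ precedes the alveolar consonant /s/, so it assimilates in place to [n]. /vomsobradiketiba/ → vonsobradiketiba.
Rule 3 (regressive voicing assimilation): no segment meets the environment; /vonsobradiketiba/ is unchanged.

vonsobradiketiba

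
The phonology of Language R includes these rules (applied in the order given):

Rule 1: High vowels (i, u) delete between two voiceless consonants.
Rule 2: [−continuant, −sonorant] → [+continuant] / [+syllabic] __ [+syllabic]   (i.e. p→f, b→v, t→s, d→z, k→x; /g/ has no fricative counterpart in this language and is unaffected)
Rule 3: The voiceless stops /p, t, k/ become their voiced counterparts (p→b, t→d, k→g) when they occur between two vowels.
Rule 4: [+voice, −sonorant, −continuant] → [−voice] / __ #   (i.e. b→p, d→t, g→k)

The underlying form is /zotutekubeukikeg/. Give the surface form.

Rule 1 (high vowel syncope): /u/ is a high vowel flanked by voiceless consonants /t/ and /t/, so it deletes. /i/ is a high vowel flanked by voiceless consonants /k/ and /k/, so it deletes. /zotutekubeukikeg/ → zottekubeukkeg.
Rule 2 (intervocalic spirantization): /k/ is a stop between vowels /e/ and /u/, so it spirantizes to the fricative [x]. /b/ is a stop between vowels /u/ and /e/, so it spirantizes to the fricative [v]. /zottekubeukkeg/ → zottexuveukkeg.
Rule 3 (intervocalic voicing): no segment meets the environment; /zottexuveukkeg/ is unchanged.
Rule 4 (final devoicing): /g/ is a voiced stop in word-final position, so it devoices to [k]. /zottexuveukkeg/ → zottexuveukkek.

zottexuveukkek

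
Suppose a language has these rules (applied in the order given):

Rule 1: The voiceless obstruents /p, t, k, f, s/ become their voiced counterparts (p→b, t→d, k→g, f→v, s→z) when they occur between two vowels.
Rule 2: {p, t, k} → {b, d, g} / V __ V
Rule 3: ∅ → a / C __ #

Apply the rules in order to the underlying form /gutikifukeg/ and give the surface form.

gudigivugega

Rule 1 (intervocalic voicing): /t/ is a voiceless obstruent between vowels /u/ and /i/, so it voices to [d]. /k/ is a voiceless obstruent between vowels /i/ and /i/, so it voices to [g]. /f/ is a voiceless obstruent between vowels /i/ and /u/, so it voices to [v]. /k/ is a voiceless obstruent between vowels /u/ and /e/, so it voices to [g]. /gutikifukeg/ → gudigivugeg.
Rule 2 (intervocalic voicing): no segment meets the environment; /gudigivugeg/ is unchanged.
Rule 3 (final a-epenthesis): the form ends in the consonant /g/, so [a] is inserted word-finally. /gudigivugeg/ → gudigivugega.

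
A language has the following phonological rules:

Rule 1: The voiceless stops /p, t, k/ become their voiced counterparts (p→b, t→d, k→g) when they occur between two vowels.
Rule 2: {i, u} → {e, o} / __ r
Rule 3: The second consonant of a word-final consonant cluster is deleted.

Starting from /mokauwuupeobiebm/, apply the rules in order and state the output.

mogauwuubeobieb

Rule 1 (intervocalic voicing): /k/ is a voiceless stop between vowels /o/ and /a/, so it voices to [g]. /p/ is a voiceless stop between vowels /u/ and /e/, so it voices to [b]. /mokauwuupeobiebm/ → mogauwuubeobiebm.
Rule 2 (pre-rhotic lowering): no segment meets the environment; /mogauwuubeobiebm/ is unchanged.
Rule 3 (final cluster simplification): /m/ is the second consonant of a word-final cluster /bm/, so it deletes. /mogauwuubeobiebm/ → mogauwuubeobieb.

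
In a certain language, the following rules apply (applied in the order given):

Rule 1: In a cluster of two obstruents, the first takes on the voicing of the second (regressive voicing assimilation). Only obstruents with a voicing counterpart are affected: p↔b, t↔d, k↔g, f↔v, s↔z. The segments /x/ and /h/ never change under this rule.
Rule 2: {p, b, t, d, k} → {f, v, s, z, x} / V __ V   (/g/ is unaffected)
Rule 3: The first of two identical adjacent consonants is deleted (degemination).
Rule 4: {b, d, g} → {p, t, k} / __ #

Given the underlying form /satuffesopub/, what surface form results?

Rule 1 (regressive voicing assimilation): no segment meets the environment; /satuffesopub/ is unchanged.
Rule 2 (intervocalic spirantization): /t/ is a stop between vowels /a/ and /u/, so it spirantizes to the fricative [s]. /p/ is a stop between vowels /o/ and /u/, so it spirantizes to the fricative [f]. /satuffesopub/ → sasuffesofub.
Rule 3 (degemination): /ff/ is a geminate; the first /f/ deletes. /sasuffesofub/ → sasufesofub.
Rule 4 (final devoicing): /b/ is a voiced stop in word-final position, so it devoices to [p]. /sasufesofub/ → sasufesofup.

sasufesofup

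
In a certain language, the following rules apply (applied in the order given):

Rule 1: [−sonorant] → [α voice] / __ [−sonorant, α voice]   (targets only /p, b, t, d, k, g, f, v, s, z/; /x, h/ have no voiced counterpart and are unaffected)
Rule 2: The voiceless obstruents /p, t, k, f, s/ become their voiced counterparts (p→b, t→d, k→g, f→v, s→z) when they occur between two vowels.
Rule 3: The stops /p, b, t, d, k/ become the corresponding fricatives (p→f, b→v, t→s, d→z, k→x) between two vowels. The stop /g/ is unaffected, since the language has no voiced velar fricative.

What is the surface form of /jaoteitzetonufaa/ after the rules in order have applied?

jaozeidzezonuvaa

Rule 1 (regressive voicing assimilation): /t/ precedes the voiced obstruent /z/, so it voices to [d] by assimilation. /jaoteitzetonufaa/ → jaoteidzetonufaa.
Rule 2 (intervocalic voicing): /t/ is a voiceless obstruent between vowels /o/ and /e/, so it voices to [d]. /t/ is a voiceless obstruent between vowels /e/ and /o/, so it voices to [d]. /f/ is a voiceless obstruent between vowels /u/ and /a/, so it voices to [v]. /jaoteidzetonufaa/ → jaodeidzedonuvaa.
Rule 3 (intervocalic spirantization): /d/ is a stop between vowels /o/ and /e/, so it spirantizes to the fricative [z]. /d/ is a stop between vowels /e/ and /o/, so it spirantizes to the fricative [z]. /jaodeidzedonuvaa/ → jaozeidzezonuvaa.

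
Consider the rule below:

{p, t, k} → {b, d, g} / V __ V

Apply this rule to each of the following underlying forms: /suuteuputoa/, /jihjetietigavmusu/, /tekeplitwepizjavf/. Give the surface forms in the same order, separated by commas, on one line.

/suuteuputoa/: /t/ is a voiceless stop between vowels /u/ and /e/, so it voices to [d]. /p/ is a voiceless stop between vowels /u/ and /u/, so it voices to [b]. /t/ is a voiceless stop between vowels /u/ and /o/, so it voices to [d]. → [suudeubudoa].
/jihjetietigavmusu/: /t/ is a voiceless stop between vowels /e/ and /i/, so it voices to [d]. /t/ is a voiceless stop between vowels /e/ and /i/, so it voices to [d]. → [jihjediedigavmusu].
/tekeplitwepizjavf/: /k/ is a voiceless stop between vowels /e/ and /e/, so it voices to [g]. /p/ is a voiceless stop between vowels /e/ and /i/, so it voices to [b]. → [tegeplitwebizjavf].

suudeubudoa, jihjediedigavmusu, tegeplitwebizjavf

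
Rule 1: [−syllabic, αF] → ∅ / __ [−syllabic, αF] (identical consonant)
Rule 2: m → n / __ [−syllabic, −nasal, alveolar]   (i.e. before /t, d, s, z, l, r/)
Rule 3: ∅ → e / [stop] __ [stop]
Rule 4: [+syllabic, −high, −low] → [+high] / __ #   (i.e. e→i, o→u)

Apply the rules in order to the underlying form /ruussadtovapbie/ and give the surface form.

ruusadetovapebii

Rule 1 (degemination): /ss/ is a geminate; the first /s/ deletes. /ruussadtovapbie/ → ruusadtovapbie.
Rule 2 (nasal place assimilation): no segment meets the environment; /ruusadtovapbie/ is unchanged.
Rule 3 (stop-cluster e-epenthesis): /d/ and /t/ form a stop–stop cluster, so [e] is inserted between them. /p/ and /b/ form a stop–stop cluster, so [e] is inserted between them. /ruusadtovapbie/ → ruusadetovapebie.
Rule 4 (final vowel raising): /e/ is a mid vowel in word-final position, so it raises to [i]. /ruusadetovapebie/ → ruusadetovapebii.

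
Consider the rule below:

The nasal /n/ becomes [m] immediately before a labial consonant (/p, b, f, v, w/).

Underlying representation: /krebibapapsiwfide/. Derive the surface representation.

krebibapapsiwfide

No segment of /krebibapapsiwfide/ meets the structural description of the rule, so the form surfaces unchanged.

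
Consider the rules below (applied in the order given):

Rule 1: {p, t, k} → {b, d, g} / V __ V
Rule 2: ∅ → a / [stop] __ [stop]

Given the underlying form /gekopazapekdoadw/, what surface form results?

gegobazabekadoadw

Rule 1 (intervocalic voicing): /k/ is a voiceless stop between vowels /e/ and /o/, so it voices to [g]. /p/ is a voiceless stop between vowels /o/ and /a/, so it voices to [b]. /p/ is a voiceless stop between vowels /a/ and /e/, so it voices to [b]. /gekopazapekdoadw/ → gegobazabekdoadw.
Rule 2 (stop-cluster a-epenthesis): /k/ and /d/ form a stop–stop cluster, so [a] is inserted between them. /gegobazabekdoadw/ → gegobazabekadoadw.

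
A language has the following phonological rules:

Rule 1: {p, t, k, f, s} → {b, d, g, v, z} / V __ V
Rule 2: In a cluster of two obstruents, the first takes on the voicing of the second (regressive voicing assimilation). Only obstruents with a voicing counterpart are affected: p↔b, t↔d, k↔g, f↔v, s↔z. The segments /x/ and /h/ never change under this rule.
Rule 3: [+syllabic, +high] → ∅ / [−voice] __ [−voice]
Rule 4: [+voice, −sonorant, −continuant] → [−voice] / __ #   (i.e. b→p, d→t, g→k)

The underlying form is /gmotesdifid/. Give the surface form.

Rule 1 (intervocalic voicing): /t/ is a voiceless obstruent between vowels /o/ and /e/, so it voices to [d]. /f/ is a voiceless obstruent between vowels /i/ and /i/, so it voices to [v]. /gmotesdifid/ → gmodesdivid.
Rule 2 (regressive voicing assimilation): /s/ precedes the voiced obstruent /d/, so it voices to [z] by assimilation. /gmodesdivid/ → gmodezdivid.
Rule 3 (high vowel syncope): no segment meets the environment; /gmodezdivid/ is unchanged.
Rule 4 (final devoicing): /d/ is a voiced stop in word-final position, so it devoices to [t]. /gmodezdivid/ → gmodezdivit.

gmodezdivit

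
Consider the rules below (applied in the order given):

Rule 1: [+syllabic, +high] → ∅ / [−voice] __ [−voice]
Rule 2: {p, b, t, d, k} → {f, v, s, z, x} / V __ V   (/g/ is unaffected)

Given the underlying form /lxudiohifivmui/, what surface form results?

lxuziohfivmui

Rule 1 (high vowel syncope): /i/ is a high vowel flanked by voiceless consonants /h/ and /f/, so it deletes. /lxudiohifivmui/ → lxudiohfivmui.
Rule 2 (intervocalic spirantization): /d/ is a stop between vowels /u/ and /i/, so it spirantizes to the fricative [z]. /lxudiohfivmui/ → lxuziohfivmui.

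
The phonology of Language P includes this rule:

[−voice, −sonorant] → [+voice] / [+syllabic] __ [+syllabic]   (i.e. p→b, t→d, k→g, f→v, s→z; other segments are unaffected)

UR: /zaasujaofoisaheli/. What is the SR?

/s/ is a voiceless obstruent between vowels /a/ and /u/, so it voices to [z].
/f/ is a voiceless obstruent between vowels /o/ and /o/, so it voices to [v].
/s/ is a voiceless obstruent between vowels /i/ and /a/, so it voices to [z].
Surface form: [zaazujaovoizaheli].

zaazujaovoizaheli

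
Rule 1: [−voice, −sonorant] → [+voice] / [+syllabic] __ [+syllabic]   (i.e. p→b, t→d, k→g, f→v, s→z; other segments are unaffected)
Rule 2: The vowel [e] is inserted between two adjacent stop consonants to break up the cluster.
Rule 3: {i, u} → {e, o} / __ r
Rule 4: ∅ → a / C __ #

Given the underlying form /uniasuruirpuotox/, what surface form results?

Rule 1 (intervocalic voicing): /s/ is a voiceless obstruent between vowels /a/ and /u/, so it voices to [z]. /t/ is a voiceless obstruent between vowels /o/ and /o/, so it voices to [d]. /uniasuruirpuotox/ → uniazuruirpuodox.
Rule 2 (stop-cluster e-epenthesis): no segment meets the environment; /uniazuruirpuodox/ is unchanged.
Rule 3 (pre-rhotic lowering): /u/ is a high vowel immediately before /r/, so it lowers to [o]. /i/ is a high vowel immediately before /r/, so it lowers to [e]. /uniazuruirpuodox/ → uniazoruerpuodox.
Rule 4 (final a-epenthesis): the form ends in the consonant /x/, so [a] is inserted word-finally. /uniazoruerpuodox/ → uniazoruerpuodoxa.

uniazoruerpuodoxa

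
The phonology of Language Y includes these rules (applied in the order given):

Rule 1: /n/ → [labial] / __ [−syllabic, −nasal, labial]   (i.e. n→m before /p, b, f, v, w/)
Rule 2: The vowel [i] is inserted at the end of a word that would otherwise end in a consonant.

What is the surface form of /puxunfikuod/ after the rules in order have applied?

Rule 1 (nasal place assimilation): /n/ precedes the labial consonant /f/, so it assimilates in place to [m]. /puxunfikuod/ → puxumfikuod.
Rule 2 (final i-epenthesis): the form ends in the consonant /d/, so [i] is inserted word-finally. /puxumfikuod/ → puxumfikuodi.

puxumfikuodi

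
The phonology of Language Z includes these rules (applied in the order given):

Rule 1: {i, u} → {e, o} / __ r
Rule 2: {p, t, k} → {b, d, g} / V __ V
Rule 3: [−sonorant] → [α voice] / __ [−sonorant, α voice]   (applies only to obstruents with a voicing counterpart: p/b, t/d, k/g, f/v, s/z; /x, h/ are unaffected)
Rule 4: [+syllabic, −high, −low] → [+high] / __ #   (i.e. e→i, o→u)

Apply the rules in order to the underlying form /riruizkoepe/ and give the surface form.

reruiskoebi

Rule 1 (pre-rhotic lowering): /i/ is a high vowel immediately before /r/, so it lowers to [e]. /riruizkoepe/ → reruizkoepe.
Rule 2 (intervocalic voicing): /p/ is a voiceless stop between vowels /e/ and /e/, so it voices to [b]. /reruizkoepe/ → reruizkoebe.
Rule 3 (regressive voicing assimilation): /z/ precedes the voiceless obstruent /k/, so it devoices to [s] by assimilation. /reruizkoebe/ → reruiskoebe.
Rule 4 (final vowel raising): /e/ is a mid vowel in word-final position, so it raises to [i]. /reruiskoebe/ → reruiskoebi.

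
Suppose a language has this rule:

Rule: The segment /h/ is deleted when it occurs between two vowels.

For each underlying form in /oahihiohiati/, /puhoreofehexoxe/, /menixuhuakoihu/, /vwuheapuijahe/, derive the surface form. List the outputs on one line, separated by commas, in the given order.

/oahihiohiati/: /h/ occurs between vowels /a/ and /i/, so it deletes. /h/ occurs between vowels /i/ and /i/, so it deletes. /h/ occurs between vowels /o/ and /i/, so it deletes. → [oaiioiati].
/puhoreofehexoxe/: /h/ occurs between vowels /u/ and /o/, so it deletes. /h/ occurs between vowels /e/ and /e/, so it deletes. → [puoreofeexoxe].
/menixuhuakoihu/: /h/ occurs between vowels /u/ and /u/, so it deletes. /h/ occurs between vowels /i/ and /u/, so it deletes. → [menixuuakoiu].
/vwuheapuijahe/: /h/ occurs between vowels /u/ and /e/, so it deletes. /h/ occurs between vowels /a/ and /e/, so it deletes. → [vwueapuijae].

oaiioiati, puoreofeexoxe, menixuuakoiu, vwueapuijae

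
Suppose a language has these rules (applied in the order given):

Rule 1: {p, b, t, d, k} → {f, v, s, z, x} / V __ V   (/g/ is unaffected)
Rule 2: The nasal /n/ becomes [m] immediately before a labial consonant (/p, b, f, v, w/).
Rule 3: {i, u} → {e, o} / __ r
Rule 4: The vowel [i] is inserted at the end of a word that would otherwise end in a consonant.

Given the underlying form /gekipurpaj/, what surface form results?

gexiforpaji

Rule 1 (intervocalic spirantization): /k/ is a stop between vowels /e/ and /i/, so it spirantizes to the fricative [x]. /p/ is a stop between vowels /i/ and /u/, so it spirantizes to the fricative [f]. /gekipurpaj/ → gexifurpaj.
Rule 2 (nasal place assimilation): no segment meets the environment; /gexifurpaj/ is unchanged.
Rule 3 (pre-rhotic lowering): /u/ is a high vowel immediately before /r/, so it lowers to [o]. /gexifurpaj/ → gexiforpaj.
Rule 4 (final i-epenthesis): the form ends in the consonant /j/, so [i] is inserted word-finally. /gexiforpaj/ → gexiforpaji.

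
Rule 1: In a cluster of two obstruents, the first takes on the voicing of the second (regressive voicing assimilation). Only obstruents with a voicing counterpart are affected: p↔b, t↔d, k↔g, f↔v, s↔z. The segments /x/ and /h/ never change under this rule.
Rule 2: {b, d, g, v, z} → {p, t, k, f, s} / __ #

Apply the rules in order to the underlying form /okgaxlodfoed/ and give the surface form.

Rule 1 (regressive voicing assimilation): /k/ precedes the voiced obstruent /g/, so it voices to [g] by assimilation. /d/ precedes the voiceless obstruent /f/, so it devoices to [t] by assimilation. /okgaxlodfoed/ → oggaxlotfoed.
Rule 2 (final devoicing): /d/ is a voiced obstruent in word-final position, so it devoices to [t]. /oggaxlotfoed/ → oggaxlotfoet.

oggaxlotfoet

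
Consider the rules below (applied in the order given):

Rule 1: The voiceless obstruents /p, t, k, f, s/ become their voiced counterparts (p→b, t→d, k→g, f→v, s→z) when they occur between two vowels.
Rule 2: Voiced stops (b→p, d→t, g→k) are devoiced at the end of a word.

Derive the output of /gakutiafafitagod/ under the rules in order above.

Rule 1 (intervocalic voicing): /k/ is a voiceless obstruent between vowels /a/ and /u/, so it voices to [g]. /t/ is a voiceless obstruent between vowels /u/ and /i/, so it voices to [d]. /f/ is a voiceless obstruent between vowels /a/ and /a/, so it voices to [v]. /f/ is a voiceless obstruent between vowels /a/ and /i/, so it voices to [v]. /t/ is a voiceless obstruent between vowels /i/ and /a/, so it voices to [d]. /gakutiafafitagod/ → gagudiavavidagod.
Rule 2 (final devoicing): /d/ is a voiced stop in word-final position, so it devoices to [t]. /gagudiavavidagod/ → gagudiavavidagot.

gagudiavavidagot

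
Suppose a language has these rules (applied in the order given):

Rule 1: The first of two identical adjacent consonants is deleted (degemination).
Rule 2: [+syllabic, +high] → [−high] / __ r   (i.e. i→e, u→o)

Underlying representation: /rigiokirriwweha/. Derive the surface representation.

rigiokeriweha

Rule 1 (degemination): /rr/ is a geminate; the first /r/ deletes. /ww/ is a geminate; the first /w/ deletes. /rigiokirriwweha/ → rigiokiriweha.
Rule 2 (pre-rhotic lowering): /i/ is a high vowel immediately before /r/, so it lowers to [e]. /rigiokiriweha/ → rigiokeriweha.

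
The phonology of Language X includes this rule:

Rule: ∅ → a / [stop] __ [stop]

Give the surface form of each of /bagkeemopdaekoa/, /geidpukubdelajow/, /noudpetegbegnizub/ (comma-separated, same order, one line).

bagakeemopadaekoa, geidapukubadelajow, noudapetegabegnizub

/bagkeemopdaekoa/: /g/ and /k/ form a stop–stop cluster, so [a] is inserted between them. /p/ and /d/ form a stop–stop cluster, so [a] is inserted between them. → [bagakeemopadaekoa].
/geidpukubdelajow/: /d/ and /p/ form a stop–stop cluster, so [a] is inserted between them. /b/ and /d/ form a stop–stop cluster, so [a] is inserted between them. → [geidapukubadelajow].
/noudpetegbegnizub/: /d/ and /p/ form a stop–stop cluster, so [a] is inserted between them. /g/ and /b/ form a stop–stop cluster, so [a] is inserted between them. → [noudapetegabegnizub].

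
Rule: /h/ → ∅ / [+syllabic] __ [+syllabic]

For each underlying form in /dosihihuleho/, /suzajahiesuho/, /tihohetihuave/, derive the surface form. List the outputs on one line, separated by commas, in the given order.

dosiiuleo, suzajaiesuo, tioetiuave

/dosihihuleho/: /h/ occurs between vowels /i/ and /i/, so it deletes. /h/ occurs between vowels /i/ and /u/, so it deletes. /h/ occurs between vowels /e/ and /o/, so it deletes. → [dosiiuleo].
/suzajahiesuho/: /h/ occurs between vowels /a/ and /i/, so it deletes. /h/ occurs between vowels /u/ and /o/, so it deletes. → [suzajaiesuo].
/tihohetihuave/: /h/ occurs between vowels /i/ and /o/, so it deletes. /h/ occurs between vowels /o/ and /e/, so it deletes. /h/ occurs between vowels /i/ and /u/, so it deletes. → [tioetiuave].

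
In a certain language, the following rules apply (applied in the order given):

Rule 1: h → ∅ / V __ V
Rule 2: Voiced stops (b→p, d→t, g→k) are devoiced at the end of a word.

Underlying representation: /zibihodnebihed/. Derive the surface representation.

zibiodnebiet

Rule 1 (intervocalic h-deletion): /h/ occurs between vowels /i/ and /o/, so it deletes. /h/ occurs between vowels /i/ and /e/, so it deletes. /zibihodnebihed/ → zibiodnebied.
Rule 2 (final devoicing): /d/ is a voiced stop in word-final position, so it devoices to [t]. /zibiodnebied/ → zibiodnebiet.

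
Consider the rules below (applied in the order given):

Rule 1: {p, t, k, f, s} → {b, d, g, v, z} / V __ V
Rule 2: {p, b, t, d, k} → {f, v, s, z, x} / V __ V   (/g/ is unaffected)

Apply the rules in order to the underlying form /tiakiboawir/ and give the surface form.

tiagivoawir

Rule 1 (intervocalic voicing): /k/ is a voiceless obstruent between vowels /a/ and /i/, so it voices to [g]. /tiakiboawir/ → tiagiboawir.
Rule 2 (intervocalic spirantization): /b/ is a stop between vowels /i/ and /o/, so it spirantizes to the fricative [v]. /tiagiboawir/ → tiagivoawir.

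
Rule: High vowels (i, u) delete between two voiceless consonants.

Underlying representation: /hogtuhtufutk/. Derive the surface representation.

hogthtftk

/u/ is a high vowel flanked by voiceless consonants /t/ and /h/, so it deletes.
/u/ is a high vowel flanked by voiceless consonants /t/ and /f/, so it deletes.
/u/ is a high vowel flanked by voiceless consonants /f/ and /t/, so it deletes.
Surface form: [hogthtftk].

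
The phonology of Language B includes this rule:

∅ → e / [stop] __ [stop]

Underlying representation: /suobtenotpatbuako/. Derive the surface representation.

suobetenotepatebuako

/b/ and /t/ form a stop–stop cluster, so [e] is inserted between them.
/t/ and /p/ form a stop–stop cluster, so [e] is inserted between them.
/t/ and /b/ form a stop–stop cluster, so [e] is inserted between them.
Surface form: [suobetenotepatebuako].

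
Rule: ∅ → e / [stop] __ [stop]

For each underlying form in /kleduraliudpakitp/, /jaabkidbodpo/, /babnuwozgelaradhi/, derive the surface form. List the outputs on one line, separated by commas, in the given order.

kleduraliudepakitep, jaabekidebodepo, babnuwozgelaradhi

/kleduraliudpakitp/: /d/ and /p/ form a stop–stop cluster, so [e] is inserted between them. /t/ and /p/ form a stop–stop cluster, so [e] is inserted between them. → [kleduraliudepakitep].
/jaabkidbodpo/: /b/ and /k/ form a stop–stop cluster, so [e] is inserted between them. /d/ and /b/ form a stop–stop cluster, so [e] is inserted between them. /d/ and /p/ form a stop–stop cluster, so [e] is inserted between them. → [jaabekidebodepo].
/babnuwozgelaradhi/: the rule's environment is not met; surfaces unchanged as [babnuwozgelaradhi].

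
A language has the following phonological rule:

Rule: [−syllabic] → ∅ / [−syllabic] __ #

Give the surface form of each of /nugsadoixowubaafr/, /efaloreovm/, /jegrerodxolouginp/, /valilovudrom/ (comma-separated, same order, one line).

/nugsadoixowubaafr/: /r/ is the second consonant of a word-final cluster /fr/, so it deletes. → [nugsadoixowubaaf].
/efaloreovm/: /m/ is the second consonant of a word-final cluster /vm/, so it deletes. → [efaloreov].
/jegrerodxolouginp/: /p/ is the second consonant of a word-final cluster /np/, so it deletes. → [jegrerodxolougin].
/valilovudrom/: the rule's environment is not met; surfaces unchanged as [valilovudrom].

nugsadoixowubaaf, efaloreov, jegrerodxolougin, valilovudrom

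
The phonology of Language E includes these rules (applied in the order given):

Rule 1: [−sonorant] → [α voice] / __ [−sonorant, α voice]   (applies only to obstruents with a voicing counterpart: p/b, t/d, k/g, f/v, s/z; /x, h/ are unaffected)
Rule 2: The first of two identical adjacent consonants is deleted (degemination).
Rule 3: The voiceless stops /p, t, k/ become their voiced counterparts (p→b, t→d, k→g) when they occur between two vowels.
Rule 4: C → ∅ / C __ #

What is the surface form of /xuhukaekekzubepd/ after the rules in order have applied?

xuhugaegegzubeb

Rule 1 (regressive voicing assimilation): /k/ precedes the voiced obstruent /z/, so it voices to [g] by assimilation. /p/ precedes the voiced obstruent /d/, so it voices to [b] by assimilation. /xuhukaekekzubepd/ → xuhukaekegzubebd.
Rule 2 (degemination): no segment meets the environment; /xuhukaekegzubebd/ is unchanged.
Rule 3 (intervocalic voicing): /k/ is a voiceless stop between vowels /u/ and /a/, so it voices to [g]. /k/ is a voiceless stop between vowels /e/ and /e/, so it voices to [g]. /xuhukaekegzubebd/ → xuhugaegegzubebd.
Rule 4 (final cluster simplification): /d/ is the second consonant of a word-final cluster /bd/, so it deletes. /xuhugaegegzubebd/ → xuhugaegegzubeb.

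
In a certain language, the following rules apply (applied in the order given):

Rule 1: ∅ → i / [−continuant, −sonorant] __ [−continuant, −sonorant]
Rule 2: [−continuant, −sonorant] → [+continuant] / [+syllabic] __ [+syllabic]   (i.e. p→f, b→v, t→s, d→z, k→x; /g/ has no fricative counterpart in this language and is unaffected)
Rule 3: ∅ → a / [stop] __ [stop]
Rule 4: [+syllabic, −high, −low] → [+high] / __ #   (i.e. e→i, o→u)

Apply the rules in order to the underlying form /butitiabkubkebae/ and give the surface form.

busisiavixuvixevai

Rule 1 (stop-cluster i-epenthesis): /b/ and /k/ form a stop–stop cluster, so [i] is inserted between them. /b/ and /k/ form a stop–stop cluster, so [i] is inserted between them. /butitiabkubkebae/ → butitiabikubikebae.
Rule 2 (intervocalic spirantization): /t/ is a stop between vowels /u/ and /i/, so it spirantizes to the fricative [s]. /t/ is a stop between vowels /i/ and /i/, so it spirantizes to the fricative [s]. /b/ is a stop between vowels /a/ and /i/, so it spirantizes to the fricative [v]. /k/ is a stop between vowels /i/ and /u/, so it spirantizes to the fricative [x]. /b/ is a stop between vowels /u/ and /i/, so it spirantizes to the fricative [v]. /k/ is a stop between vowels /i/ and /e/, so it spirantizes to the fricative [x]. /b/ is a stop between vowels /e/ and /a/, so it spirantizes to the fricative [v]. /butitiabikubikebae/ → busisiavixuvixevae.
Rule 3 (stop-cluster a-epenthesis): no segment meets the environment; /busisiavixuvixevae/ is unchanged.
Rule 4 (final vowel raising): /e/ is a mid vowel in word-final position, so it raises to [i]. /busisiavixuvixevae/ → busisiavixuvixevai.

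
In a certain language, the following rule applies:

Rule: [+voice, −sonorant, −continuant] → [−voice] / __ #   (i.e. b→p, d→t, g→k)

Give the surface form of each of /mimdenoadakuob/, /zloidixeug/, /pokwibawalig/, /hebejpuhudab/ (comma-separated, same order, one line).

/mimdenoadakuob/: /b/ is a voiced stop in word-final position, so it devoices to [p]. → [mimdenoadakuop].
/zloidixeug/: /g/ is a voiced stop in word-final position, so it devoices to [k]. → [zloidixeuk].
/pokwibawalig/: /g/ is a voiced stop in word-final position, so it devoices to [k]. → [pokwibawalik].
/hebejpuhudab/: /b/ is a voiced stop in word-final position, so it devoices to [p]. → [hebejpuhudap].

mimdenoadakuop, zloidixeuk, pokwibawalik, hebejpuhudap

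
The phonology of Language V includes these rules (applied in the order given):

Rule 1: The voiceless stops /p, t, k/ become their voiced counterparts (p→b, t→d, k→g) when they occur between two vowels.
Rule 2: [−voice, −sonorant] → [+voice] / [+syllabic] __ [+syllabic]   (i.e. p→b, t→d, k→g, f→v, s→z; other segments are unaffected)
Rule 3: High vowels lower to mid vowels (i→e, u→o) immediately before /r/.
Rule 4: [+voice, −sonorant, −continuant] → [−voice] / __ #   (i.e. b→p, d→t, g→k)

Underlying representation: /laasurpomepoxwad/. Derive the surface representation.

Rule 1 (intervocalic voicing): /p/ is a voiceless stop between vowels /e/ and /o/, so it voices to [b]. /laasurpomepoxwad/ → laasurpomeboxwad.
Rule 2 (intervocalic voicing): /s/ is a voiceless obstruent between vowels /a/ and /u/, so it voices to [z]. /laasurpomeboxwad/ → laazurpomeboxwad.
Rule 3 (pre-rhotic lowering): /u/ is a high vowel immediately before /r/, so it lowers to [o]. /laazurpomeboxwad/ → laazorpomeboxwad.
Rule 4 (final devoicing): /d/ is a voiced stop in word-final position, so it devoices to [t]. /laazorpomeboxwad/ → laazorpomeboxwat.

laazorpomeboxwat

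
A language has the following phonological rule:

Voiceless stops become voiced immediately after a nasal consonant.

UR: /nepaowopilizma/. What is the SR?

nepaowopilizma

No segment of /nepaowopilizma/ meets the structural description of the rule, so the form surfaces unchanged.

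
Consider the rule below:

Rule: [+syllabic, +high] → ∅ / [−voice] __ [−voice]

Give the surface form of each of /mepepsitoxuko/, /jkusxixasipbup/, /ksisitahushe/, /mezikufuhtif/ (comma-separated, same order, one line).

/mepepsitoxuko/: /i/ is a high vowel flanked by voiceless consonants /s/ and /t/, so it deletes. /u/ is a high vowel flanked by voiceless consonants /x/ and /k/, so it deletes. → [mepepstoxko].
/jkusxixasipbup/: /u/ is a high vowel flanked by voiceless consonants /k/ and /s/, so it deletes. /i/ is a high vowel flanked by voiceless consonants /x/ and /x/, so it deletes. /i/ is a high vowel flanked by voiceless consonants /s/ and /p/, so it deletes. → [jksxxaspbup].
/ksisitahushe/: /i/ is a high vowel flanked by voiceless consonants /s/ and /s/, so it deletes. /i/ is a high vowel flanked by voiceless consonants /s/ and /t/, so it deletes. /u/ is a high vowel flanked by voiceless consonants /h/ and /s/, so it deletes. → [ksstahshe].
/mezikufuhtif/: /u/ is a high vowel flanked by voiceless consonants /k/ and /f/, so it deletes. /u/ is a high vowel flanked by voiceless consonants /f/ and /h/, so it deletes. /i/ is a high vowel flanked by voiceless consonants /t/ and /f/, so it deletes. → [mezikfhtf].

mepepstoxko, jksxxaspbup, ksstahshe, mezikfhtf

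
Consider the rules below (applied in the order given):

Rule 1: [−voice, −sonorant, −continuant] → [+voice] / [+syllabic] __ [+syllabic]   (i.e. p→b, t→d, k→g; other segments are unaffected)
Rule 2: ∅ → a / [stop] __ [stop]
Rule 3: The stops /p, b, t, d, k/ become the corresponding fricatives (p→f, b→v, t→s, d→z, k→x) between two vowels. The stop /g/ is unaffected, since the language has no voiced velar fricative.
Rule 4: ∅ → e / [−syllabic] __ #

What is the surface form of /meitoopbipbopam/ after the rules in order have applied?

meizoofavifavovame

Rule 1 (intervocalic voicing): /t/ is a voiceless stop between vowels /i/ and /o/, so it voices to [d]. /p/ is a voiceless stop between vowels /o/ and /a/, so it voices to [b]. /meitoopbipbopam/ → meidoopbipbobam.
Rule 2 (stop-cluster a-epenthesis): /p/ and /b/ form a stop–stop cluster, so [a] is inserted between them. /p/ and /b/ form a stop–stop cluster, so [a] is inserted between them. /meidoopbipbobam/ → meidoopabipabobam.
Rule 3 (intervocalic spirantization): /d/ is a stop between vowels /i/ and /o/, so it spirantizes to the fricative [z]. /p/ is a stop between vowels /o/ and /a/, so it spirantizes to the fricative [f]. /b/ is a stop between vowels /a/ and /i/, so it spirantizes to the fricative [v]. /p/ is a stop between vowels /i/ and /a/, so it spirantizes to the fricative [f]. /b/ is a stop between vowels /a/ and /o/, so it spirantizes to the fricative [v]. /b/ is a stop between vowels /o/ and /a/, so it spirantizes to the fricative [v]. /meidoopabipabobam/ → meizoofavifavovam.
Rule 4 (final e-epenthesis): the form ends in the consonant /m/, so [e] is inserted word-finally. /meizoofavifavovam/ → meizoofavifavovame.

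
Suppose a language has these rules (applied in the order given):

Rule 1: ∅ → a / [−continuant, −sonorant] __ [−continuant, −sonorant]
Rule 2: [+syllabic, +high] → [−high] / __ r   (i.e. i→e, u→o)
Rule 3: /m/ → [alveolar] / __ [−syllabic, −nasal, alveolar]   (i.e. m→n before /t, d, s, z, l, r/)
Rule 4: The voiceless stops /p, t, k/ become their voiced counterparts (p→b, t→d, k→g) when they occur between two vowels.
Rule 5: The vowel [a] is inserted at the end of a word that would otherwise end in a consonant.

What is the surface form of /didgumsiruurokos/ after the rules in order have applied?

didagunseruorogosa

Rule 1 (stop-cluster a-epenthesis): /d/ and /g/ form a stop–stop cluster, so [a] is inserted between them. /didgumsiruurokos/ → didagumsiruurokos.
Rule 2 (pre-rhotic lowering): /i/ is a high vowel immediately before /r/, so it lowers to [e]. /u/ is a high vowel immediately before /r/, so it lowers to [o]. /didagumsiruurokos/ → didagumseruorokos.
Rule 3 (nasal place assimilation): /m/ precedes the alveolar consonant /s/, so it assimilates in place to [n]. /didagumseruorokos/ → didagunseruorokos.
Rule 4 (intervocalic voicing): /k/ is a voiceless stop between vowels /o/ and /o/, so it voices to [g]. /didagunseruorokos/ → didagunseruorogos.
Rule 5 (final a-epenthesis): the form ends in the consonant /s/, so [a] is inserted word-finally. /didagunseruorogos/ → didagunseruorogosa.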